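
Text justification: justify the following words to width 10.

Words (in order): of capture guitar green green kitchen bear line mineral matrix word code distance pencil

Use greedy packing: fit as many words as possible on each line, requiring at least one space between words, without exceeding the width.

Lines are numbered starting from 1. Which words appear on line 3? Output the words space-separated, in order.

Line 1: ['of', 'capture'] (min_width=10, slack=0)
Line 2: ['guitar'] (min_width=6, slack=4)
Line 3: ['green'] (min_width=5, slack=5)
Line 4: ['green'] (min_width=5, slack=5)
Line 5: ['kitchen'] (min_width=7, slack=3)
Line 6: ['bear', 'line'] (min_width=9, slack=1)
Line 7: ['mineral'] (min_width=7, slack=3)
Line 8: ['matrix'] (min_width=6, slack=4)
Line 9: ['word', 'code'] (min_width=9, slack=1)
Line 10: ['distance'] (min_width=8, slack=2)
Line 11: ['pencil'] (min_width=6, slack=4)

Answer: green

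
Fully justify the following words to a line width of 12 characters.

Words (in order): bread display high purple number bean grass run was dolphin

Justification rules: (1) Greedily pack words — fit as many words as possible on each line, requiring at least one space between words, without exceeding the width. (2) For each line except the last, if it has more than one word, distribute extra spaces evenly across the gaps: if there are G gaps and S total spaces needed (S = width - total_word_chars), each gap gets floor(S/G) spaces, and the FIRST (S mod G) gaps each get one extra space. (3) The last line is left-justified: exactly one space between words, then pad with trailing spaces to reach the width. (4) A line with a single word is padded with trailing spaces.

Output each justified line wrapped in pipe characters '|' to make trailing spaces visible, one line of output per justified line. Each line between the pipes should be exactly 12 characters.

Line 1: ['bread'] (min_width=5, slack=7)
Line 2: ['display', 'high'] (min_width=12, slack=0)
Line 3: ['purple'] (min_width=6, slack=6)
Line 4: ['number', 'bean'] (min_width=11, slack=1)
Line 5: ['grass', 'run'] (min_width=9, slack=3)
Line 6: ['was', 'dolphin'] (min_width=11, slack=1)

Answer: |bread       |
|display high|
|purple      |
|number  bean|
|grass    run|
|was dolphin |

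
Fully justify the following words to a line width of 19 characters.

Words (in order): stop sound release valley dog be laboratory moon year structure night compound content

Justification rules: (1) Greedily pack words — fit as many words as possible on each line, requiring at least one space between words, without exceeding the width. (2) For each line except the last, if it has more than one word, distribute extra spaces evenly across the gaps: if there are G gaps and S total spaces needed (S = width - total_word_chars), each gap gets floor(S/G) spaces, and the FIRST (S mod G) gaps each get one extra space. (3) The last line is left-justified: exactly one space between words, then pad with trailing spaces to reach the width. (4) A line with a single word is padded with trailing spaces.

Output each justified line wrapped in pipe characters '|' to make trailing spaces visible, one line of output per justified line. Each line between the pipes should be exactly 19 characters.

Answer: |stop  sound release|
|valley    dog    be|
|laboratory     moon|
|year      structure|
|night      compound|
|content            |

Derivation:
Line 1: ['stop', 'sound', 'release'] (min_width=18, slack=1)
Line 2: ['valley', 'dog', 'be'] (min_width=13, slack=6)
Line 3: ['laboratory', 'moon'] (min_width=15, slack=4)
Line 4: ['year', 'structure'] (min_width=14, slack=5)
Line 5: ['night', 'compound'] (min_width=14, slack=5)
Line 6: ['content'] (min_width=7, slack=12)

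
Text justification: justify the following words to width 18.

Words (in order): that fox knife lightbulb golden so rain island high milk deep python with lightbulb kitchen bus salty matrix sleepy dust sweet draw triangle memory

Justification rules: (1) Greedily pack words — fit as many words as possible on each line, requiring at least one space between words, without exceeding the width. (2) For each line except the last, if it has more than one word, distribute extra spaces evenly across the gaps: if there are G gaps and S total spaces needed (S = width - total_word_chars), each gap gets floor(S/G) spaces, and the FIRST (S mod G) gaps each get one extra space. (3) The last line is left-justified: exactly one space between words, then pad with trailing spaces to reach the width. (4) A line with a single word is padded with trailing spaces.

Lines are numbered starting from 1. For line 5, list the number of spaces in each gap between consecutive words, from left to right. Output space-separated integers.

Line 1: ['that', 'fox', 'knife'] (min_width=14, slack=4)
Line 2: ['lightbulb', 'golden'] (min_width=16, slack=2)
Line 3: ['so', 'rain', 'island'] (min_width=14, slack=4)
Line 4: ['high', 'milk', 'deep'] (min_width=14, slack=4)
Line 5: ['python', 'with'] (min_width=11, slack=7)
Line 6: ['lightbulb', 'kitchen'] (min_width=17, slack=1)
Line 7: ['bus', 'salty', 'matrix'] (min_width=16, slack=2)
Line 8: ['sleepy', 'dust', 'sweet'] (min_width=17, slack=1)
Line 9: ['draw', 'triangle'] (min_width=13, slack=5)
Line 10: ['memory'] (min_width=6, slack=12)

Answer: 8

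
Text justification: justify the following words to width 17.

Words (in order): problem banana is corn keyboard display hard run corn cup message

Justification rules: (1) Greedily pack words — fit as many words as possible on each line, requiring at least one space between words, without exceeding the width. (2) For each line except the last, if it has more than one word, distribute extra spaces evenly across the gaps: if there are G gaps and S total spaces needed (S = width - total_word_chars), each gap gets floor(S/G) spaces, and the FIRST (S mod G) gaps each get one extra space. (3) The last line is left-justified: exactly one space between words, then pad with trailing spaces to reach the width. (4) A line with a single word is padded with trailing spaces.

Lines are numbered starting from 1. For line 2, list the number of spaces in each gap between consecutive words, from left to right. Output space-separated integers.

Answer: 5

Derivation:
Line 1: ['problem', 'banana', 'is'] (min_width=17, slack=0)
Line 2: ['corn', 'keyboard'] (min_width=13, slack=4)
Line 3: ['display', 'hard', 'run'] (min_width=16, slack=1)
Line 4: ['corn', 'cup', 'message'] (min_width=16, slack=1)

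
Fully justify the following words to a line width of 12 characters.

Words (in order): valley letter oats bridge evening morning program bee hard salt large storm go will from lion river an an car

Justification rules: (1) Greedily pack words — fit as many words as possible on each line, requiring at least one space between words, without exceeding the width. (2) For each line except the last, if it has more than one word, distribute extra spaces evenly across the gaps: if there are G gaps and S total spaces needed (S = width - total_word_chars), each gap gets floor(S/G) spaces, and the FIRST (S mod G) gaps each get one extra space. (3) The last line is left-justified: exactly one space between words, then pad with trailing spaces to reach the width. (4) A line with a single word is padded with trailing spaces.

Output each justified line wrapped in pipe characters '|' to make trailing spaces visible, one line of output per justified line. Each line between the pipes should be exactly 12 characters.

Line 1: ['valley'] (min_width=6, slack=6)
Line 2: ['letter', 'oats'] (min_width=11, slack=1)
Line 3: ['bridge'] (min_width=6, slack=6)
Line 4: ['evening'] (min_width=7, slack=5)
Line 5: ['morning'] (min_width=7, slack=5)
Line 6: ['program', 'bee'] (min_width=11, slack=1)
Line 7: ['hard', 'salt'] (min_width=9, slack=3)
Line 8: ['large', 'storm'] (min_width=11, slack=1)
Line 9: ['go', 'will', 'from'] (min_width=12, slack=0)
Line 10: ['lion', 'river'] (min_width=10, slack=2)
Line 11: ['an', 'an', 'car'] (min_width=9, slack=3)

Answer: |valley      |
|letter  oats|
|bridge      |
|evening     |
|morning     |
|program  bee|
|hard    salt|
|large  storm|
|go will from|
|lion   river|
|an an car   |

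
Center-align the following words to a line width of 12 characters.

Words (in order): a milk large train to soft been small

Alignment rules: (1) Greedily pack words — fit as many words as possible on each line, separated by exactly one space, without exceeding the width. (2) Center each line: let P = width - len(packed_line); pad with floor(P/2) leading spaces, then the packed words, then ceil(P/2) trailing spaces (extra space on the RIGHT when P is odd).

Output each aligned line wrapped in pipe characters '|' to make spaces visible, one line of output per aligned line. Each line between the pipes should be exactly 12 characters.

Answer: |a milk large|
|  train to  |
| soft been  |
|   small    |

Derivation:
Line 1: ['a', 'milk', 'large'] (min_width=12, slack=0)
Line 2: ['train', 'to'] (min_width=8, slack=4)
Line 3: ['soft', 'been'] (min_width=9, slack=3)
Line 4: ['small'] (min_width=5, slack=7)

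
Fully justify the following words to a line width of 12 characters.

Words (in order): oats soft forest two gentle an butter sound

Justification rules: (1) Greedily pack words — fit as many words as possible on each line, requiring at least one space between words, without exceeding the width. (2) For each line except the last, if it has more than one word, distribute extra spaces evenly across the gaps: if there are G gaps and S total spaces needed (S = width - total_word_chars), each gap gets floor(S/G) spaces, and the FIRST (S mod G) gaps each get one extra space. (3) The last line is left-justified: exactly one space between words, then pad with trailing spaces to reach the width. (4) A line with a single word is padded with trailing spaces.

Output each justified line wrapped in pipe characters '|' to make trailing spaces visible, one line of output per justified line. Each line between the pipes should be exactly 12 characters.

Answer: |oats    soft|
|forest   two|
|gentle    an|
|butter sound|

Derivation:
Line 1: ['oats', 'soft'] (min_width=9, slack=3)
Line 2: ['forest', 'two'] (min_width=10, slack=2)
Line 3: ['gentle', 'an'] (min_width=9, slack=3)
Line 4: ['butter', 'sound'] (min_width=12, slack=0)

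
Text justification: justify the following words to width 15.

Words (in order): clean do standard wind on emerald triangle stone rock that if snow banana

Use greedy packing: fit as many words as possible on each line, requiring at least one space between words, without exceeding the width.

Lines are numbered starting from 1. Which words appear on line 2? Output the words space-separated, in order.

Line 1: ['clean', 'do'] (min_width=8, slack=7)
Line 2: ['standard', 'wind'] (min_width=13, slack=2)
Line 3: ['on', 'emerald'] (min_width=10, slack=5)
Line 4: ['triangle', 'stone'] (min_width=14, slack=1)
Line 5: ['rock', 'that', 'if'] (min_width=12, slack=3)
Line 6: ['snow', 'banana'] (min_width=11, slack=4)

Answer: standard wind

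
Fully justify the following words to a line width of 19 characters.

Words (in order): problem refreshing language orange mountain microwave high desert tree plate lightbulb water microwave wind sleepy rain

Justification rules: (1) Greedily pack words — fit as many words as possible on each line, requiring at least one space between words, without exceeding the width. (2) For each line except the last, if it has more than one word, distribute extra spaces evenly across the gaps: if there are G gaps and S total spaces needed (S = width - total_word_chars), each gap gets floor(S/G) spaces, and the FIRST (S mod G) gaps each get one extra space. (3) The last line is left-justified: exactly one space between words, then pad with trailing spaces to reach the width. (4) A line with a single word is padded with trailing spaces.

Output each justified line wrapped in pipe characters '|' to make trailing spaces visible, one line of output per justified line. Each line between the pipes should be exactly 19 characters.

Answer: |problem  refreshing|
|language     orange|
|mountain  microwave|
|high   desert  tree|
|plate     lightbulb|
|water     microwave|
|wind sleepy rain   |

Derivation:
Line 1: ['problem', 'refreshing'] (min_width=18, slack=1)
Line 2: ['language', 'orange'] (min_width=15, slack=4)
Line 3: ['mountain', 'microwave'] (min_width=18, slack=1)
Line 4: ['high', 'desert', 'tree'] (min_width=16, slack=3)
Line 5: ['plate', 'lightbulb'] (min_width=15, slack=4)
Line 6: ['water', 'microwave'] (min_width=15, slack=4)
Line 7: ['wind', 'sleepy', 'rain'] (min_width=16, slack=3)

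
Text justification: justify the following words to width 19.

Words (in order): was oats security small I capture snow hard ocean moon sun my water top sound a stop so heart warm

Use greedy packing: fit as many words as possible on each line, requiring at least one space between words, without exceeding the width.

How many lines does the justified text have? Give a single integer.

Answer: 6

Derivation:
Line 1: ['was', 'oats', 'security'] (min_width=17, slack=2)
Line 2: ['small', 'I', 'capture'] (min_width=15, slack=4)
Line 3: ['snow', 'hard', 'ocean'] (min_width=15, slack=4)
Line 4: ['moon', 'sun', 'my', 'water'] (min_width=17, slack=2)
Line 5: ['top', 'sound', 'a', 'stop', 'so'] (min_width=19, slack=0)
Line 6: ['heart', 'warm'] (min_width=10, slack=9)
Total lines: 6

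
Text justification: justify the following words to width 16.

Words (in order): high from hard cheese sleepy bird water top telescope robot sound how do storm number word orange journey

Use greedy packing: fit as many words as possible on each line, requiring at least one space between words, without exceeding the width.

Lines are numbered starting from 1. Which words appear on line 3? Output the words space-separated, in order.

Line 1: ['high', 'from', 'hard'] (min_width=14, slack=2)
Line 2: ['cheese', 'sleepy'] (min_width=13, slack=3)
Line 3: ['bird', 'water', 'top'] (min_width=14, slack=2)
Line 4: ['telescope', 'robot'] (min_width=15, slack=1)
Line 5: ['sound', 'how', 'do'] (min_width=12, slack=4)
Line 6: ['storm', 'number'] (min_width=12, slack=4)
Line 7: ['word', 'orange'] (min_width=11, slack=5)
Line 8: ['journey'] (min_width=7, slack=9)

Answer: bird water top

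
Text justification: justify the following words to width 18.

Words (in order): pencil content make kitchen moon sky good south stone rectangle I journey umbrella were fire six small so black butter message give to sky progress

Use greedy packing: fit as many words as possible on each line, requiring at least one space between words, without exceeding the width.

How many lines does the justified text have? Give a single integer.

Answer: 10

Derivation:
Line 1: ['pencil', 'content'] (min_width=14, slack=4)
Line 2: ['make', 'kitchen', 'moon'] (min_width=17, slack=1)
Line 3: ['sky', 'good', 'south'] (min_width=14, slack=4)
Line 4: ['stone', 'rectangle', 'I'] (min_width=17, slack=1)
Line 5: ['journey', 'umbrella'] (min_width=16, slack=2)
Line 6: ['were', 'fire', 'six'] (min_width=13, slack=5)
Line 7: ['small', 'so', 'black'] (min_width=14, slack=4)
Line 8: ['butter', 'message'] (min_width=14, slack=4)
Line 9: ['give', 'to', 'sky'] (min_width=11, slack=7)
Line 10: ['progress'] (min_width=8, slack=10)
Total lines: 10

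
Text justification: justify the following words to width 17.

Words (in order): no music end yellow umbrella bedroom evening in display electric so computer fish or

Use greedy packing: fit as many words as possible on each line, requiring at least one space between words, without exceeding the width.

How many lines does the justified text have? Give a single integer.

Answer: 6

Derivation:
Line 1: ['no', 'music', 'end'] (min_width=12, slack=5)
Line 2: ['yellow', 'umbrella'] (min_width=15, slack=2)
Line 3: ['bedroom', 'evening'] (min_width=15, slack=2)
Line 4: ['in', 'display'] (min_width=10, slack=7)
Line 5: ['electric', 'so'] (min_width=11, slack=6)
Line 6: ['computer', 'fish', 'or'] (min_width=16, slack=1)
Total lines: 6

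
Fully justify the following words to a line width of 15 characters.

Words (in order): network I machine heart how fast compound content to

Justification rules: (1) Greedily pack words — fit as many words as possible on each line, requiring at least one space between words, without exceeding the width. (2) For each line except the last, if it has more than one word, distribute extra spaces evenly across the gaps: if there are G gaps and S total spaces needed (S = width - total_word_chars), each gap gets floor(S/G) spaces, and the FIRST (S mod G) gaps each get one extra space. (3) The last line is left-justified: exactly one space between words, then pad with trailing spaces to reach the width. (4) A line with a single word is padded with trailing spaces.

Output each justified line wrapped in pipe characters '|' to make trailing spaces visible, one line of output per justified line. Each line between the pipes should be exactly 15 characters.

Answer: |network       I|
|machine   heart|
|how        fast|
|compound       |
|content to     |

Derivation:
Line 1: ['network', 'I'] (min_width=9, slack=6)
Line 2: ['machine', 'heart'] (min_width=13, slack=2)
Line 3: ['how', 'fast'] (min_width=8, slack=7)
Line 4: ['compound'] (min_width=8, slack=7)
Line 5: ['content', 'to'] (min_width=10, slack=5)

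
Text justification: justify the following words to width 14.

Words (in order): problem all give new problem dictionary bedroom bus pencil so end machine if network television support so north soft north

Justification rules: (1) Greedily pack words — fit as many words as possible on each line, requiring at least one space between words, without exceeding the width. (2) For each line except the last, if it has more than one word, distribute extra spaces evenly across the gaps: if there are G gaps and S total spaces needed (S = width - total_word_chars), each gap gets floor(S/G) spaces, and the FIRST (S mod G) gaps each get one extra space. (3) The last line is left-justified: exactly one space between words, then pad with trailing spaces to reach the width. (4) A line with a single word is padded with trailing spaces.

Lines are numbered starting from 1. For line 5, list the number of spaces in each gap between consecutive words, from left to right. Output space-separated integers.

Line 1: ['problem', 'all'] (min_width=11, slack=3)
Line 2: ['give', 'new'] (min_width=8, slack=6)
Line 3: ['problem'] (min_width=7, slack=7)
Line 4: ['dictionary'] (min_width=10, slack=4)
Line 5: ['bedroom', 'bus'] (min_width=11, slack=3)
Line 6: ['pencil', 'so', 'end'] (min_width=13, slack=1)
Line 7: ['machine', 'if'] (min_width=10, slack=4)
Line 8: ['network'] (min_width=7, slack=7)
Line 9: ['television'] (min_width=10, slack=4)
Line 10: ['support', 'so'] (min_width=10, slack=4)
Line 11: ['north', 'soft'] (min_width=10, slack=4)
Line 12: ['north'] (min_width=5, slack=9)

Answer: 4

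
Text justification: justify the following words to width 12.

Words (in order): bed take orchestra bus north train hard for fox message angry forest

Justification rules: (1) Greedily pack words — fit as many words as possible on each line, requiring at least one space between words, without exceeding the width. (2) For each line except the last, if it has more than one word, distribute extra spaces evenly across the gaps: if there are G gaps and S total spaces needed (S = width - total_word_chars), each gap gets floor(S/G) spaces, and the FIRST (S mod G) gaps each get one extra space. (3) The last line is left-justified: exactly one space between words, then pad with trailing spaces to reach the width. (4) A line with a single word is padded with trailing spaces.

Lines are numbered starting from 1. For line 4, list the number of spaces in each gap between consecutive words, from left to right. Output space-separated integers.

Answer: 3

Derivation:
Line 1: ['bed', 'take'] (min_width=8, slack=4)
Line 2: ['orchestra'] (min_width=9, slack=3)
Line 3: ['bus', 'north'] (min_width=9, slack=3)
Line 4: ['train', 'hard'] (min_width=10, slack=2)
Line 5: ['for', 'fox'] (min_width=7, slack=5)
Line 6: ['message'] (min_width=7, slack=5)
Line 7: ['angry', 'forest'] (min_width=12, slack=0)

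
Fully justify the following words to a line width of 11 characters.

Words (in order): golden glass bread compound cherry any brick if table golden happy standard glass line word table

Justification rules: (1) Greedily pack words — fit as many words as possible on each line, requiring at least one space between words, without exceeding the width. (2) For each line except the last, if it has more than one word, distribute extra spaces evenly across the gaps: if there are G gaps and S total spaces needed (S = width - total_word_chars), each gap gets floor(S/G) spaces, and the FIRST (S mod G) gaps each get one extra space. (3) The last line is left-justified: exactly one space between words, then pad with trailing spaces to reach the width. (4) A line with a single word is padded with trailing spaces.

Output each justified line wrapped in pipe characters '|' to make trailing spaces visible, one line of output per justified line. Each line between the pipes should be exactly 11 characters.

Answer: |golden     |
|glass bread|
|compound   |
|cherry  any|
|brick    if|
|table      |
|golden     |
|happy      |
|standard   |
|glass  line|
|word table |

Derivation:
Line 1: ['golden'] (min_width=6, slack=5)
Line 2: ['glass', 'bread'] (min_width=11, slack=0)
Line 3: ['compound'] (min_width=8, slack=3)
Line 4: ['cherry', 'any'] (min_width=10, slack=1)
Line 5: ['brick', 'if'] (min_width=8, slack=3)
Line 6: ['table'] (min_width=5, slack=6)
Line 7: ['golden'] (min_width=6, slack=5)
Line 8: ['happy'] (min_width=5, slack=6)
Line 9: ['standard'] (min_width=8, slack=3)
Line 10: ['glass', 'line'] (min_width=10, slack=1)
Line 11: ['word', 'table'] (min_width=10, slack=1)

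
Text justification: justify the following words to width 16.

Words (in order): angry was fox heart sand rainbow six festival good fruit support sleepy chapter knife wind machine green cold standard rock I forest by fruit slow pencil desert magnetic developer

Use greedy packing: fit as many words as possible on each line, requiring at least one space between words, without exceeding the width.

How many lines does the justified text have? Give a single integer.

Answer: 14

Derivation:
Line 1: ['angry', 'was', 'fox'] (min_width=13, slack=3)
Line 2: ['heart', 'sand'] (min_width=10, slack=6)
Line 3: ['rainbow', 'six'] (min_width=11, slack=5)
Line 4: ['festival', 'good'] (min_width=13, slack=3)
Line 5: ['fruit', 'support'] (min_width=13, slack=3)
Line 6: ['sleepy', 'chapter'] (min_width=14, slack=2)
Line 7: ['knife', 'wind'] (min_width=10, slack=6)
Line 8: ['machine', 'green'] (min_width=13, slack=3)
Line 9: ['cold', 'standard'] (min_width=13, slack=3)
Line 10: ['rock', 'I', 'forest', 'by'] (min_width=16, slack=0)
Line 11: ['fruit', 'slow'] (min_width=10, slack=6)
Line 12: ['pencil', 'desert'] (min_width=13, slack=3)
Line 13: ['magnetic'] (min_width=8, slack=8)
Line 14: ['developer'] (min_width=9, slack=7)
Total lines: 14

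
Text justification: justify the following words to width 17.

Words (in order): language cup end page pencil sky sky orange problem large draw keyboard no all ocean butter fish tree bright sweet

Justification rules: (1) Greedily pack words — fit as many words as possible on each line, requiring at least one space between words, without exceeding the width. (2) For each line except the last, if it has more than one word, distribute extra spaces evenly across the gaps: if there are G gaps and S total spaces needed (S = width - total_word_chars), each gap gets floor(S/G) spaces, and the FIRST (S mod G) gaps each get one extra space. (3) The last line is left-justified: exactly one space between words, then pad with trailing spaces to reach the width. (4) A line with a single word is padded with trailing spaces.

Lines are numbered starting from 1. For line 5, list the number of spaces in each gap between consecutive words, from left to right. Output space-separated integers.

Answer: 2 1

Derivation:
Line 1: ['language', 'cup', 'end'] (min_width=16, slack=1)
Line 2: ['page', 'pencil', 'sky'] (min_width=15, slack=2)
Line 3: ['sky', 'orange'] (min_width=10, slack=7)
Line 4: ['problem', 'large'] (min_width=13, slack=4)
Line 5: ['draw', 'keyboard', 'no'] (min_width=16, slack=1)
Line 6: ['all', 'ocean', 'butter'] (min_width=16, slack=1)
Line 7: ['fish', 'tree', 'bright'] (min_width=16, slack=1)
Line 8: ['sweet'] (min_width=5, slack=12)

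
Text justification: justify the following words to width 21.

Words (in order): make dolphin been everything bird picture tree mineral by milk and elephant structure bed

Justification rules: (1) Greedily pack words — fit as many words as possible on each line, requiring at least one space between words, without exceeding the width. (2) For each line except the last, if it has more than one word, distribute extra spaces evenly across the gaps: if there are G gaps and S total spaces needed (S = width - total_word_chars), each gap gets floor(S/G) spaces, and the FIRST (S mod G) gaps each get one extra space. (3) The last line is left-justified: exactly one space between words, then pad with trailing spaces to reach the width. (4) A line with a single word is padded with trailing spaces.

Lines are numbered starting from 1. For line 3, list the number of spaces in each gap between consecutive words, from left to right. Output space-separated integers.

Line 1: ['make', 'dolphin', 'been'] (min_width=17, slack=4)
Line 2: ['everything', 'bird'] (min_width=15, slack=6)
Line 3: ['picture', 'tree', 'mineral'] (min_width=20, slack=1)
Line 4: ['by', 'milk', 'and', 'elephant'] (min_width=20, slack=1)
Line 5: ['structure', 'bed'] (min_width=13, slack=8)

Answer: 2 1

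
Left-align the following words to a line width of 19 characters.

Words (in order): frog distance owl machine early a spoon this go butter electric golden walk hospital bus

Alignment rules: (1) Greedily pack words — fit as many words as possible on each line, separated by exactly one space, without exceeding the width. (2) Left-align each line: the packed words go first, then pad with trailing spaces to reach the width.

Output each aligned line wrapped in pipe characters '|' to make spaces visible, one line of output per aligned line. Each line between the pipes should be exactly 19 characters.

Line 1: ['frog', 'distance', 'owl'] (min_width=17, slack=2)
Line 2: ['machine', 'early', 'a'] (min_width=15, slack=4)
Line 3: ['spoon', 'this', 'go'] (min_width=13, slack=6)
Line 4: ['butter', 'electric'] (min_width=15, slack=4)
Line 5: ['golden', 'walk'] (min_width=11, slack=8)
Line 6: ['hospital', 'bus'] (min_width=12, slack=7)

Answer: |frog distance owl  |
|machine early a    |
|spoon this go      |
|butter electric    |
|golden walk        |
|hospital bus       |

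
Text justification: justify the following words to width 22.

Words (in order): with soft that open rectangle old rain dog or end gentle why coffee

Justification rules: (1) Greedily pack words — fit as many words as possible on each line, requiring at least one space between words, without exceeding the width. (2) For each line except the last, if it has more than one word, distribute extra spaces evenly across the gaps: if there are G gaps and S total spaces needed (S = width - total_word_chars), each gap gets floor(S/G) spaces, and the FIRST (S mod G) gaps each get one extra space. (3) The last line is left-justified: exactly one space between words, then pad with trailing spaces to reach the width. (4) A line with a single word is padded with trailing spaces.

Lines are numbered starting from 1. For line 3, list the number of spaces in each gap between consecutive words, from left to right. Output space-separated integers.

Line 1: ['with', 'soft', 'that', 'open'] (min_width=19, slack=3)
Line 2: ['rectangle', 'old', 'rain', 'dog'] (min_width=22, slack=0)
Line 3: ['or', 'end', 'gentle', 'why'] (min_width=17, slack=5)
Line 4: ['coffee'] (min_width=6, slack=16)

Answer: 3 3 2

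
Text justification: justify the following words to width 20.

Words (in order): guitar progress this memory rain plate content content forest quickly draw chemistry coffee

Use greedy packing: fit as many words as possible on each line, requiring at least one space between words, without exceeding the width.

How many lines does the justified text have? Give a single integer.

Line 1: ['guitar', 'progress', 'this'] (min_width=20, slack=0)
Line 2: ['memory', 'rain', 'plate'] (min_width=17, slack=3)
Line 3: ['content', 'content'] (min_width=15, slack=5)
Line 4: ['forest', 'quickly', 'draw'] (min_width=19, slack=1)
Line 5: ['chemistry', 'coffee'] (min_width=16, slack=4)
Total lines: 5

Answer: 5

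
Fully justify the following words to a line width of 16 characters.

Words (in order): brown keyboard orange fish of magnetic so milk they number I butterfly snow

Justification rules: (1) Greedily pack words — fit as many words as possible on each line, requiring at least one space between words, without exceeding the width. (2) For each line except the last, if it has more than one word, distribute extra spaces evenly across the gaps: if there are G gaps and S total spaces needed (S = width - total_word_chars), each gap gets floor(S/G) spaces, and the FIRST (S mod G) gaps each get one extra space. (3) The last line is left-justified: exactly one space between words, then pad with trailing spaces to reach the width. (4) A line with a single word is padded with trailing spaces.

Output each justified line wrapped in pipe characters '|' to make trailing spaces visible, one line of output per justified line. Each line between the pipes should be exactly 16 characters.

Line 1: ['brown', 'keyboard'] (min_width=14, slack=2)
Line 2: ['orange', 'fish', 'of'] (min_width=14, slack=2)
Line 3: ['magnetic', 'so', 'milk'] (min_width=16, slack=0)
Line 4: ['they', 'number', 'I'] (min_width=13, slack=3)
Line 5: ['butterfly', 'snow'] (min_width=14, slack=2)

Answer: |brown   keyboard|
|orange  fish  of|
|magnetic so milk|
|they   number  I|
|butterfly snow  |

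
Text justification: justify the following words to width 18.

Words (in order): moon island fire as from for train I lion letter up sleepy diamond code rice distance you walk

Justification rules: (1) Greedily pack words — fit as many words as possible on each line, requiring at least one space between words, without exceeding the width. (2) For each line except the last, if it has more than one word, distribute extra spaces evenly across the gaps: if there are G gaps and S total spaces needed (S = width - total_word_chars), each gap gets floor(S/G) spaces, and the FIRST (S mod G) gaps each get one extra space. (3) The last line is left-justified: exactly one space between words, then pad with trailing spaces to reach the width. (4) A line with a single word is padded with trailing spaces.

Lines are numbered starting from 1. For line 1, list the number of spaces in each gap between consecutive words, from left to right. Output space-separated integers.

Line 1: ['moon', 'island', 'fire'] (min_width=16, slack=2)
Line 2: ['as', 'from', 'for', 'train'] (min_width=17, slack=1)
Line 3: ['I', 'lion', 'letter', 'up'] (min_width=16, slack=2)
Line 4: ['sleepy', 'diamond'] (min_width=14, slack=4)
Line 5: ['code', 'rice', 'distance'] (min_width=18, slack=0)
Line 6: ['you', 'walk'] (min_width=8, slack=10)

Answer: 2 2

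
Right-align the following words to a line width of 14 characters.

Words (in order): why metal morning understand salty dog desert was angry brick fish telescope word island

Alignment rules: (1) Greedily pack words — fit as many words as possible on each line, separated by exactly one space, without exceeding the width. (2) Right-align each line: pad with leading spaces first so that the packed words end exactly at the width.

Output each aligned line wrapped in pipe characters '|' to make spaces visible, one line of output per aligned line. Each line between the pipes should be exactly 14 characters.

Answer: |     why metal|
|       morning|
|    understand|
|     salty dog|
|    desert was|
|   angry brick|
|fish telescope|
|   word island|

Derivation:
Line 1: ['why', 'metal'] (min_width=9, slack=5)
Line 2: ['morning'] (min_width=7, slack=7)
Line 3: ['understand'] (min_width=10, slack=4)
Line 4: ['salty', 'dog'] (min_width=9, slack=5)
Line 5: ['desert', 'was'] (min_width=10, slack=4)
Line 6: ['angry', 'brick'] (min_width=11, slack=3)
Line 7: ['fish', 'telescope'] (min_width=14, slack=0)
Line 8: ['word', 'island'] (min_width=11, slack=3)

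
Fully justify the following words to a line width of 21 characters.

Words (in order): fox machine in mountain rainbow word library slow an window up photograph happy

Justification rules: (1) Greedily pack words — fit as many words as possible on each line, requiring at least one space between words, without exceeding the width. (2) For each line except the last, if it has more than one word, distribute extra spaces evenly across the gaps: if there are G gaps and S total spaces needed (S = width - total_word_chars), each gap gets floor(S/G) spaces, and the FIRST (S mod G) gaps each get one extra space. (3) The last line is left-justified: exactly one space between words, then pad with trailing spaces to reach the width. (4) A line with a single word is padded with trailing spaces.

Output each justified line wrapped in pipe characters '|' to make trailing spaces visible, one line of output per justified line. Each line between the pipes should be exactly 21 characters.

Line 1: ['fox', 'machine', 'in'] (min_width=14, slack=7)
Line 2: ['mountain', 'rainbow', 'word'] (min_width=21, slack=0)
Line 3: ['library', 'slow', 'an'] (min_width=15, slack=6)
Line 4: ['window', 'up', 'photograph'] (min_width=20, slack=1)
Line 5: ['happy'] (min_width=5, slack=16)

Answer: |fox     machine    in|
|mountain rainbow word|
|library    slow    an|
|window  up photograph|
|happy                |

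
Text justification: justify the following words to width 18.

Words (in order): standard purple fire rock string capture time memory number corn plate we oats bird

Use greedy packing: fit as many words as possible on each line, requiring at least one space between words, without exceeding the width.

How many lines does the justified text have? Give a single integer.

Answer: 5

Derivation:
Line 1: ['standard', 'purple'] (min_width=15, slack=3)
Line 2: ['fire', 'rock', 'string'] (min_width=16, slack=2)
Line 3: ['capture', 'time'] (min_width=12, slack=6)
Line 4: ['memory', 'number', 'corn'] (min_width=18, slack=0)
Line 5: ['plate', 'we', 'oats', 'bird'] (min_width=18, slack=0)
Total lines: 5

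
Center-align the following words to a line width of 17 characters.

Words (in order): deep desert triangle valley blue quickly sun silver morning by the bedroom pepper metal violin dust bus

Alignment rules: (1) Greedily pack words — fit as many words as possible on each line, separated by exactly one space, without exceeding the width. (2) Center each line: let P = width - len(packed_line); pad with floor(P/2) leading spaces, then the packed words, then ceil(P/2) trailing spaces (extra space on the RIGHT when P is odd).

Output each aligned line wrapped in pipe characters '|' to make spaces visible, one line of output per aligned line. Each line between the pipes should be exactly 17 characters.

Line 1: ['deep', 'desert'] (min_width=11, slack=6)
Line 2: ['triangle', 'valley'] (min_width=15, slack=2)
Line 3: ['blue', 'quickly', 'sun'] (min_width=16, slack=1)
Line 4: ['silver', 'morning', 'by'] (min_width=17, slack=0)
Line 5: ['the', 'bedroom'] (min_width=11, slack=6)
Line 6: ['pepper', 'metal'] (min_width=12, slack=5)
Line 7: ['violin', 'dust', 'bus'] (min_width=15, slack=2)

Answer: |   deep desert   |
| triangle valley |
|blue quickly sun |
|silver morning by|
|   the bedroom   |
|  pepper metal   |
| violin dust bus |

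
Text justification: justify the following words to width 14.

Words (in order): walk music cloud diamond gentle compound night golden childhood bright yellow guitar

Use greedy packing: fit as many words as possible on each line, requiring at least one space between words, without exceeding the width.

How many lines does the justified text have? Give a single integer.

Answer: 8

Derivation:
Line 1: ['walk', 'music'] (min_width=10, slack=4)
Line 2: ['cloud', 'diamond'] (min_width=13, slack=1)
Line 3: ['gentle'] (min_width=6, slack=8)
Line 4: ['compound', 'night'] (min_width=14, slack=0)
Line 5: ['golden'] (min_width=6, slack=8)
Line 6: ['childhood'] (min_width=9, slack=5)
Line 7: ['bright', 'yellow'] (min_width=13, slack=1)
Line 8: ['guitar'] (min_width=6, slack=8)
Total lines: 8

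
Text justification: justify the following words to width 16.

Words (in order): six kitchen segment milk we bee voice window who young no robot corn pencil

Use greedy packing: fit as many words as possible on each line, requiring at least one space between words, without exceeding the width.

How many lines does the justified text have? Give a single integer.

Line 1: ['six', 'kitchen'] (min_width=11, slack=5)
Line 2: ['segment', 'milk', 'we'] (min_width=15, slack=1)
Line 3: ['bee', 'voice', 'window'] (min_width=16, slack=0)
Line 4: ['who', 'young', 'no'] (min_width=12, slack=4)
Line 5: ['robot', 'corn'] (min_width=10, slack=6)
Line 6: ['pencil'] (min_width=6, slack=10)
Total lines: 6

Answer: 6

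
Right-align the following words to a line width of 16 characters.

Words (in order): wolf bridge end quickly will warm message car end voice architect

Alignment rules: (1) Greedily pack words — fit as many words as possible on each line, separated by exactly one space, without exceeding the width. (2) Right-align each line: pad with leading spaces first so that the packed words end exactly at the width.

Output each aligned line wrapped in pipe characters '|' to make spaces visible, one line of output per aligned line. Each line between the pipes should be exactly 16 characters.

Line 1: ['wolf', 'bridge', 'end'] (min_width=15, slack=1)
Line 2: ['quickly', 'will'] (min_width=12, slack=4)
Line 3: ['warm', 'message', 'car'] (min_width=16, slack=0)
Line 4: ['end', 'voice'] (min_width=9, slack=7)
Line 5: ['architect'] (min_width=9, slack=7)

Answer: | wolf bridge end|
|    quickly will|
|warm message car|
|       end voice|
|       architect|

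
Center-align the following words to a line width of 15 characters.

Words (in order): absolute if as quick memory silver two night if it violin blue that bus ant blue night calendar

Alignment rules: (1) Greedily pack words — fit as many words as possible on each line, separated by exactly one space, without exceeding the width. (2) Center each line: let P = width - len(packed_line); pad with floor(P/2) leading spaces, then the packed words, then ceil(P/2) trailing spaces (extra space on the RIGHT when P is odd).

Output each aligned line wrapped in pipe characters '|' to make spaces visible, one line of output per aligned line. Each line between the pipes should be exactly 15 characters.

Answer: |absolute if as |
| quick memory  |
|  silver two   |
|  night if it  |
|  violin blue  |
| that bus ant  |
|  blue night   |
|   calendar    |

Derivation:
Line 1: ['absolute', 'if', 'as'] (min_width=14, slack=1)
Line 2: ['quick', 'memory'] (min_width=12, slack=3)
Line 3: ['silver', 'two'] (min_width=10, slack=5)
Line 4: ['night', 'if', 'it'] (min_width=11, slack=4)
Line 5: ['violin', 'blue'] (min_width=11, slack=4)
Line 6: ['that', 'bus', 'ant'] (min_width=12, slack=3)
Line 7: ['blue', 'night'] (min_width=10, slack=5)
Line 8: ['calendar'] (min_width=8, slack=7)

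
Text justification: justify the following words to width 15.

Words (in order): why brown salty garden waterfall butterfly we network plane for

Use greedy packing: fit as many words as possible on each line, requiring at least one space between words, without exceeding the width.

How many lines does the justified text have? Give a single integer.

Line 1: ['why', 'brown', 'salty'] (min_width=15, slack=0)
Line 2: ['garden'] (min_width=6, slack=9)
Line 3: ['waterfall'] (min_width=9, slack=6)
Line 4: ['butterfly', 'we'] (min_width=12, slack=3)
Line 5: ['network', 'plane'] (min_width=13, slack=2)
Line 6: ['for'] (min_width=3, slack=12)
Total lines: 6

Answer: 6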